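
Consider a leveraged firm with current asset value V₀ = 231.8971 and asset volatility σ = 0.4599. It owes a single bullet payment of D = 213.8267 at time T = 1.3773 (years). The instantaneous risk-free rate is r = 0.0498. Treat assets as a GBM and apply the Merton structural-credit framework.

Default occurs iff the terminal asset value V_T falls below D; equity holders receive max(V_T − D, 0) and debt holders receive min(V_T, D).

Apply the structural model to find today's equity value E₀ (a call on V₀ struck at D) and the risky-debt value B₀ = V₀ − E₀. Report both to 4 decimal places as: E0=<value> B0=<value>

E0=63.7343 B0=168.1628

With assets at 231.8971 and a single debt payment of 213.8267 at 1.3773 years:
d₁ = [ln(V₀/D) + (r + σ²/2)T] / (σ√T)
   = [ln(231.8971/213.8267) + (0.0498 + 0.5·0.4599²)·1.3773] / (0.4599·√1.3773)
   = [0.081128 + 0.214245] / 0.539731 = 0.547258
d₂ = d₁ − σ√T = 0.547258 − 0.539731 = 0.007527
N(d₁) = 0.707899,  N(d₂) = 0.503003,  e^(−rT) = 0.933710
E₀ = V₀·N(d₁) − D·e^(−rT)·N(d₂)
   = 231.8971·0.707899 − 213.8267·0.933710·0.503003 = 63.734250
B₀ = V₀ − E₀ = 231.8971 − 63.734250 = 168.162850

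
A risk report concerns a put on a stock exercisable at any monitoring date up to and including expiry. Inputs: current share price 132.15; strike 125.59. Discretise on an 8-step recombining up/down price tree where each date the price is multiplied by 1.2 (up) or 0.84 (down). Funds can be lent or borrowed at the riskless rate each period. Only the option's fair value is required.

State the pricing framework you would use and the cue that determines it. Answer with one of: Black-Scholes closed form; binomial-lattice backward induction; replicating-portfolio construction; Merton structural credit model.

framework: binomial-lattice backward induction

Key observation: the exercise right at every one of the 8 steps is what matters: each node needs max(125.59 − S, continuation), which only the stepwise tree valuation starting from spot 132.15 delivers.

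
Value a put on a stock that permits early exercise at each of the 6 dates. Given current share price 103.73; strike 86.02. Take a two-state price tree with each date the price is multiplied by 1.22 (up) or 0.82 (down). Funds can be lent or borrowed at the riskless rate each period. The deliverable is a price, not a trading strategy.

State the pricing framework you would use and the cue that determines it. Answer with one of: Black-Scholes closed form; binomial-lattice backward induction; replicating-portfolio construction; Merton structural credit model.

Key observation: the exercise right at every one of the 6 steps is what matters: each node needs max(86.02 − S, continuation), which only the stepwise tree valuation starting from spot 103.73 delivers.

framework: binomial-lattice backward induction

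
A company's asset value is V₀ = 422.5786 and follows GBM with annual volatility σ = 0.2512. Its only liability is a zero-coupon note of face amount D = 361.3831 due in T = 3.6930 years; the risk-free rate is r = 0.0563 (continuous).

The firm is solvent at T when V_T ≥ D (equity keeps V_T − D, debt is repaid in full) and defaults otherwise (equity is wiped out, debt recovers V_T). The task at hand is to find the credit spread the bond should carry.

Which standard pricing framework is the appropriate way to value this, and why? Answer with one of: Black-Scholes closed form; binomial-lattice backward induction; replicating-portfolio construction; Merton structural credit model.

Key observation: the data describe a firm's assets (V₀ = 422.5786, GBM) and a single zero-coupon debt of face 361.3831, so credit quantities follow from equity-as-call in the structural model.

framework: Merton structural credit model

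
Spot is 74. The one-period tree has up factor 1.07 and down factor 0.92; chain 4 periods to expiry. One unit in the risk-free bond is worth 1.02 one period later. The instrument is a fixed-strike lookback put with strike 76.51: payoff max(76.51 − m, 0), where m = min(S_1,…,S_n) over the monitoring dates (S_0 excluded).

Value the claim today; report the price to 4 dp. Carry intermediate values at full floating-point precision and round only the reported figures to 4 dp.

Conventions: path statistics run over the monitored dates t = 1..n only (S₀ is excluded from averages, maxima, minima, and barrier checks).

Under the martingale measure an up-move has probability p* = 0.6667; value the claim as the probability-weighted average of per-path payoffs, discounted 4 periods at R = 1.02.
Enumerate all 2^4 = 16 price paths (U = up ×1.07, D = down ×0.92); each path with k up-moves has probability p*^k·(1−p*)^(4−k).
DDDD: m=53.0131, payoff=23.4969, prob=0.012346
UDDD: m=61.6565, payoff=14.8535, prob=0.024691
DUDD: m=61.6565, payoff=14.8535, prob=0.024691
UUDD: m=71.7092, payoff=4.8008, prob=0.049383
DDUD: m=61.6565, payoff=14.8535, prob=0.024691
UDUD: m=71.7092, payoff=4.8008, prob=0.049383
DUUD: m=68.0800, payoff=8.4300, prob=0.049383
UUUD: m=79.1800, payoff=0.0000, prob=0.098765
DDDU: m=57.6229, payoff=18.8871, prob=0.024691
UDDU: m=67.0180, payoff=9.4920, prob=0.049383
DUDU: m=67.0180, payoff=9.4920, prob=0.049383
UUDU: m=77.9448, payoff=0.0000, prob=0.098765
DDUU: m=62.6336, payoff=13.8764, prob=0.049383
UDUU: m=72.8456, payoff=3.6644, prob=0.098765
DUUU: m=68.0800, payoff=8.4300, prob=0.098765
UUUU: m=79.1800, payoff=0.0000, prob=0.197531
Price = Σ prob·payoff / R^4 = 5.564389 / 1.082432 = 5.1406

price = 5.1406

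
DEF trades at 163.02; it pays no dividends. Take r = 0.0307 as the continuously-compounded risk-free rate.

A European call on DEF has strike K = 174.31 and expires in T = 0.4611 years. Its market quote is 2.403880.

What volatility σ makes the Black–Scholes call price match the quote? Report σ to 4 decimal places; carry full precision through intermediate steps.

sigma = 0.1275

At σ = 0.1275 the Black–Scholes value reproduces the quote:
σ√T = 0.1275·√0.4611 = 0.086578
d₁ = (ln(S/K) + (r+σ²/2)T) / (σ√T) = (ln(163.02/174.31) + (0.0307+0.1275²/2)·0.4611) / 0.086578 = (-0.066962 + 0.017904) / 0.086578 = -0.566642
d₂ = d₁ − σ√T = -0.566642 − 0.086578 = -0.653220
e^{−rT} = 0.985944
N(d₁) = 0.285479,  N(d₂) = 0.256807
V = S·N(d₁) − K·e^{−rT}·N(d₂) = 46.538722 − 44.134842 = 2.403880 (the quoted price), and the Black–Scholes price is strictly increasing in σ, so σ is unique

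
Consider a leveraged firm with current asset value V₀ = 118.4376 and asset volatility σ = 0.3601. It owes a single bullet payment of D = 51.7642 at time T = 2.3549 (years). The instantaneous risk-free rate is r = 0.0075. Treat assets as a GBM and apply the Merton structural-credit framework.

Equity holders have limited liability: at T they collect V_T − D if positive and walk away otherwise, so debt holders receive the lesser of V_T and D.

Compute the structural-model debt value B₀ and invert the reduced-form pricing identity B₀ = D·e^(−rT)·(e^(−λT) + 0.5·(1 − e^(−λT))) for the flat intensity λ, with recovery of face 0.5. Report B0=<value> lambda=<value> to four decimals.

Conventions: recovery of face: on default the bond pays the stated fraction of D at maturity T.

Work the structural quantities from V₀ = 118.4376 against face 51.7642:
d₁ = [ln(V₀/D) + (r + σ²/2)T] / (σ√T)
   = [ln(118.4376/51.7642) + (0.0075 + 0.5·0.3601²)·2.3549] / (0.3601·√2.3549)
   = [0.827687 + 0.170344] / 0.552598 = 1.806071
d₂ = d₁ − σ√T = 1.806071 − 0.552598 = 1.253473
N(d₁) = 0.964546,  N(d₂) = 0.894983,  e^(−rT) = 0.982493
E₀ = V₀·N(d₁) − D·e^(−rT)·N(d₂)
   = 118.4376·0.964546 − 51.7642·0.982493·0.894983 = 68.721521
B₀ = V₀ − E₀ = 118.4376 − 68.721521 = 49.716079
e^(−λT) = (B₀·e^(rT)/D − 0.5)/(1 − 0.5) = (49.7161·1.017819/51.7642 − 0.5)/0.5 = 0.95509535
λ = −ln(0.95509535)/2.3549 = 0.019510

B0=49.7161 lambda=0.0195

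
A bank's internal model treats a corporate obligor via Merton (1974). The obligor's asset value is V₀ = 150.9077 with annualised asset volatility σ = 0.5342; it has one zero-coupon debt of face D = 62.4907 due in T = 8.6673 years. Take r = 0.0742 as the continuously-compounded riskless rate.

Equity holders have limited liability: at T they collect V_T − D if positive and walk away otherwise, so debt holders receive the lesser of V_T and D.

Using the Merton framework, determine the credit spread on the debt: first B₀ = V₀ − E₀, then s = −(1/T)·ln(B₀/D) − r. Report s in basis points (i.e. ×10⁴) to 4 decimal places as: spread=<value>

spread=325.1871

Equity is a call on the firm's assets struck at D = 62.4907:
d₁ = [ln(V₀/D) + (r + σ²/2)T] / (σ√T)
   = [ln(150.9077/62.4907) + (0.0742 + 0.5·0.5342²)·8.6673] / (0.5342·√8.6673)
   = [0.881651 + 1.879806] / 1.572700 = 1.755870
d₂ = d₁ − σ√T = 1.755870 − 1.572700 = 0.183170
N(d₁) = 0.960445,  N(d₂) = 0.572668,  e^(−rT) = 0.525653
E₀ = V₀·N(d₁) − D·e^(−rT)·N(d₂)
   = 150.9077·0.960445 − 62.4907·0.525653·0.572668 = 126.127259
B₀ = V₀ − E₀ = 150.9077 − 126.127259 = 24.780441
spread = −(1/T)·ln(B₀/D) − r = −(1/8.6673)·ln(24.780441/62.4907) − 0.0742 = 0.03251871
in basis points: 0.03251871 × 10⁴ = 325.1871 bp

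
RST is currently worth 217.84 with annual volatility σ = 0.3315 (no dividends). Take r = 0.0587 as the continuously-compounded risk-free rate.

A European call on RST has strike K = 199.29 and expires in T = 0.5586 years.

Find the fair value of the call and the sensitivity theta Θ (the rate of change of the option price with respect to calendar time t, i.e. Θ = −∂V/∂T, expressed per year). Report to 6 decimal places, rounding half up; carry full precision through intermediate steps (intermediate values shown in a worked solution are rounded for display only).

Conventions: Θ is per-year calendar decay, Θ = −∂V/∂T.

price = 35.116926
Θ = -23.232264

σ√T = 0.3315·√0.5586 = 0.247762
d₁ = (ln(S/K) + (r+σ²/2)T) / (σ√T) = (ln(217.84/199.29) + (0.0587+0.3315²/2)·0.5586) / 0.247762 = (0.089000 + 0.063483) / 0.247762 = 0.615440
d₂ = d₁ − σ√T = 0.615440 − 0.247762 = 0.367679
e^{−rT} = 0.967742
N(d₁) = 0.730868,  N(d₂) = 0.643444
Call price V = S·N(d₁) − K·e^{−rT}·N(d₂) = 159.212301 − 124.095375 = 35.116926
φ(d₁) = (1/√(2π))·e^{−d₁²/2} = 0.330112
Θ = −S·φ(d₁)·σ/(2√T) − r·K·e^{−rT}·N(d₂) = −15.947865 − 7.284399 = -23.232264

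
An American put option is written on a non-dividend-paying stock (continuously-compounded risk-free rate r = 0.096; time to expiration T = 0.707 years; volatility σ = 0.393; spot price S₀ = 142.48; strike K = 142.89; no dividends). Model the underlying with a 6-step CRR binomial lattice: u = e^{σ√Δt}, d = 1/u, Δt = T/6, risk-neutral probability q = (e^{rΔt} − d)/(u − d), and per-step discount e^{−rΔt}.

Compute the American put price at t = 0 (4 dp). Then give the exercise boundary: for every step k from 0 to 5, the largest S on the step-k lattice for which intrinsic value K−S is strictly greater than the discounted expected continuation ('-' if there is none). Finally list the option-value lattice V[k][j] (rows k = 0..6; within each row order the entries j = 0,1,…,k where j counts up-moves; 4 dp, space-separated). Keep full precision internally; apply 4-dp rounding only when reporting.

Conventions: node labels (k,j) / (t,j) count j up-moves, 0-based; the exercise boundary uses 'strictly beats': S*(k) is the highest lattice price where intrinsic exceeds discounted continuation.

price = 14.7191
boundary = - - 108.7871 95.0581 108.7871 124.4989
tree:
14.7191
22.8612 7.1743
34.1029 12.5008 2.1836
47.8319 21.1217 4.4432 0.0471
59.8283 34.1029 9.0402 0.0969 0.0000
70.3108 47.8319 18.3911 0.1993 0.0000 0.0000
79.4703 59.8283 34.1029 0.4100 0.0000 0.0000 0.0000

Δt=0.11783  u=1.14443  d=0.87380  q=0.50836  discount=0.98875
step 6 (expiry): payoffs max(K−S,0) = 79.4703 59.8283 34.1029 0.4100 0.0000 0.0000 0.0000
step 5: (k=5,j=0): S=72.5792, K−S=70.3108, hold=68.7035 ⇒ V=70.3108 exercise | (k=5,j=1): S=95.0581, K−S=47.8319, hold=46.2247 ⇒ V=47.8319 exercise | (k=5,j=2): S=124.4989, K−S=18.3911, hold=16.7838 ⇒ V=18.3911 exercise | (k=5,j=3): S=163.0580, K−S=0.0000, hold=0.1993 ⇒ V=0.1993 continue | (k=5,j=4): S=213.5595, K−S=0.0000, hold=0.0000 ⇒ V=0.0000 continue | (k=5,j=5): S=279.7019, K−S=0.0000, hold=0.0000 ⇒ V=0.0000 continue  boundary S*=124.4989
step 4: (k=4,j=0): S=83.0617, K−S=59.8283, hold=58.2211 ⇒ V=59.8283 exercise | (k=4,j=1): S=108.7871, K−S=34.1029, hold=32.4957 ⇒ V=34.1029 exercise | (k=4,j=2): S=142.4800, K−S=0.4100, hold=9.0402 ⇒ V=9.0402 continue | (k=4,j=3): S=186.6081, K−S=0.0000, hold=0.0969 ⇒ V=0.0969 continue | (k=4,j=4): S=244.4033, K−S=0.0000, hold=0.0000 ⇒ V=0.0000 continue  boundary S*=108.7871
step 3: (k=3,j=0): S=95.0581, K−S=47.8319, hold=46.2247 ⇒ V=47.8319 exercise | (k=3,j=1): S=124.4989, K−S=18.3911, hold=21.1217 ⇒ V=21.1217 continue | (k=3,j=2): S=163.0580, K−S=0.0000, hold=4.4432 ⇒ V=4.4432 continue | (k=3,j=3): S=213.5595, K−S=0.0000, hold=0.0471 ⇒ V=0.0471 continue  boundary S*=95.0581
step 2: (k=2,j=0): S=108.7871, K−S=34.1029, hold=33.8682 ⇒ V=34.1029 exercise | (k=2,j=1): S=142.4800, K−S=0.4100, hold=12.5008 ⇒ V=12.5008 continue | (k=2,j=2): S=186.6081, K−S=0.0000, hold=2.1836 ⇒ V=2.1836 continue  boundary S*=108.7871
step 1: (k=1,j=0): S=124.4989, K−S=18.3911, hold=22.8612 ⇒ V=22.8612 continue | (k=1,j=1): S=163.0580, K−S=0.0000, hold=7.1743 ⇒ V=7.1743 continue  boundary S*=-
step 0: (k=0,j=0): S=142.4800, K−S=0.4100, hold=14.7191 ⇒ V=14.7191 continue  boundary S*=-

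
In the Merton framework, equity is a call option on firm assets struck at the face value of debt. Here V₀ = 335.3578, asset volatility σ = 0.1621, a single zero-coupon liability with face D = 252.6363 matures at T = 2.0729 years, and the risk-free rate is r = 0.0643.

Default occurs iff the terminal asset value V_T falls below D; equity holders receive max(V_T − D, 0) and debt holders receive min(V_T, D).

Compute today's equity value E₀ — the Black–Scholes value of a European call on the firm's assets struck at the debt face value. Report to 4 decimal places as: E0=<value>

With assets at 335.3578 and a single debt payment of 252.6363 at 2.0729 years:
d₁ = [ln(V₀/D) + (r + σ²/2)T] / (σ√T)
   = [ln(335.3578/252.6363) + (0.0643 + 0.5·0.1621²)·2.0729] / (0.1621·√2.0729)
   = [0.283247 + 0.160522] / 0.233385 = 1.901448
d₂ = d₁ − σ√T = 1.901448 − 0.233385 = 1.668064
N(d₁) = 0.971378,  N(d₂) = 0.952348,  e^(−rT) = 0.875213
E₀ = V₀·N(d₁) − D·e^(−rT)·N(d₂)
   = 335.3578·0.971378 − 252.6363·0.875213·0.952348 = 115.184879

E0=115.1849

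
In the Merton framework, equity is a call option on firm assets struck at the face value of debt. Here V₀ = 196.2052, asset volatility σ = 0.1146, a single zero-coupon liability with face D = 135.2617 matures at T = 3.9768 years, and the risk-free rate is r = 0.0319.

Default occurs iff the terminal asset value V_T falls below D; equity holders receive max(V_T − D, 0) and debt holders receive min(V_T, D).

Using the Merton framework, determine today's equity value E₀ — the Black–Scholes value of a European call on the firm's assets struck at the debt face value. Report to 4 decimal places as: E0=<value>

Equity is a call on the firm's assets struck at D = 135.2617:
d₁ = [ln(V₀/D) + (r + σ²/2)T] / (σ√T)
   = [ln(196.2052/135.2617) + (0.0319 + 0.5·0.1146²)·3.9768] / (0.1146·√3.9768)
   = [0.371950 + 0.152974] / 0.228534 = 2.296913
d₂ = d₁ − σ√T = 2.296913 − 0.228534 = 2.068379
N(d₁) = 0.989188,  N(d₂) = 0.980698,  e^(−rT) = 0.880857
E₀ = V₀·N(d₁) − D·e^(−rT)·N(d₂)
   = 196.2052·0.989188 − 135.2617·0.880857·0.980698 = 77.237419

E0=77.2374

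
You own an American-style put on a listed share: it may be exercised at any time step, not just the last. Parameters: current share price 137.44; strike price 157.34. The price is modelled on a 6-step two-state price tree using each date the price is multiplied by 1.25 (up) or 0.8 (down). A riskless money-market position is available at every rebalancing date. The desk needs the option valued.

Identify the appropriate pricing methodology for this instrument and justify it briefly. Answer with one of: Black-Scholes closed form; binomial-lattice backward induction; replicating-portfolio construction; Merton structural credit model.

framework: binomial-lattice backward induction

Key observation: an American put (K = 157.34, S₀ = 137.44) on a 6-date tree has no closed form — the optimal stopping decision is embedded and must be resolved recursively from expiry.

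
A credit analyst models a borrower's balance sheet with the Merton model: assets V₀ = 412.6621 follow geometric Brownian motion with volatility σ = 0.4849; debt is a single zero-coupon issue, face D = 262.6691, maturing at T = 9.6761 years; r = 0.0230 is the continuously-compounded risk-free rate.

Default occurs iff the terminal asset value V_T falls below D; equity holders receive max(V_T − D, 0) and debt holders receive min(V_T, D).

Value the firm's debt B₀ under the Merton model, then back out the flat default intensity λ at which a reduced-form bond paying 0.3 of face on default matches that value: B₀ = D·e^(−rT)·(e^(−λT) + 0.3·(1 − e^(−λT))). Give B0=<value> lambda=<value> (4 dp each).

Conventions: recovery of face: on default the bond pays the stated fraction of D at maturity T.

With assets at 412.6621 and a single debt payment of 262.6691 at 9.6761 years:
d₁ = [ln(V₀/D) + (r + σ²/2)T] / (σ√T)
   = [ln(412.6621/262.6691) + (0.0230 + 0.5·0.4849²)·9.6761] / (0.4849·√9.6761)
   = [0.451734 + 1.360111] / 1.508351 = 1.201210
d₂ = d₁ − σ√T = 1.201210 − 1.508351 = -0.307141
N(d₁) = 0.885165,  N(d₂) = 0.379368,  e^(−rT) = 0.800475
E₀ = V₀·N(d₁) − D·e^(−rT)·N(d₂)
   = 412.6621·0.885165 − 262.6691·0.800475·0.379368 = 285.508170
B₀ = V₀ − E₀ = 412.6621 − 285.508170 = 127.153930
e^(−λT) = (B₀·e^(rT)/D − 0.3)/(1 − 0.3) = (127.1539·1.249259/262.6691 − 0.3)/0.7 = 0.43535155
λ = −ln(0.43535155)/9.6761 = 0.085944

B0=127.1539 lambda=0.0859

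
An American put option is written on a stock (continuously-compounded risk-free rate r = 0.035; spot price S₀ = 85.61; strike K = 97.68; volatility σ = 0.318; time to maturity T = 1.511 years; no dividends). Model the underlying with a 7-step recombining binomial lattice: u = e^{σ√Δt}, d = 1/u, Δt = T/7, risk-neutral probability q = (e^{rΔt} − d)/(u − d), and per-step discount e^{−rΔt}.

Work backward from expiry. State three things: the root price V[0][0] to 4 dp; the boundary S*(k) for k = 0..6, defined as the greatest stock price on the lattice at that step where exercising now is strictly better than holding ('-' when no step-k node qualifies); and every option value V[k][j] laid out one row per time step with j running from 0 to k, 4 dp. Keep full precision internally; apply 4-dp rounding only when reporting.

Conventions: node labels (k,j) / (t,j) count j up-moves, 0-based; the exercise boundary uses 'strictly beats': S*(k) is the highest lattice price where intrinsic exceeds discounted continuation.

price = 18.3390
boundary = - - 63.7082 54.9580 63.7082 73.8516 63.7082
tree:
18.3390
25.4346 11.1999
33.9718 16.8975 5.4127
42.7220 24.5472 9.1563 1.5800
50.2704 33.9718 15.0678 3.1137 0.0000
56.7820 42.7220 23.8284 6.1359 0.0000 0.0000
62.3993 50.2704 33.9718 12.0917 0.0000 0.0000 0.0000
67.2450 56.7820 42.7220 23.8284 0.0000 0.0000 0.0000 0.0000

params: Δt=0.21586 u=1.15922 d=0.86265 q=0.48870 e^(-rΔt)=0.99247
t_7 payoffs: 67.2450 56.7820 42.7220 23.8284 0.0000 0.0000 0.0000 0.0000
t_6: node(6,0) S=35.2807 payoff=62.3993 vs cont=61.6641 → 62.3993 [stop]  node(6,1) S=47.4096 payoff=50.2704 vs cont=49.5352 → 50.2704 [stop]  node(6,2) S=63.7082 payoff=33.9718 vs cont=33.2366 → 33.9718 [stop]  node(6,3) S=85.6100 payoff=12.0700 vs cont=12.0917 → 12.0917 [wait]  node(6,4) S=115.0412 payoff=0.0000 vs cont=0.0000 → 0.0000 [wait]  node(6,5) S=154.5904 payoff=0.0000 vs cont=0.0000 → 0.0000 [wait]  node(6,6) S=207.7358 payoff=0.0000 vs cont=0.0000 → 0.0000 [wait]  ⇒ S*(6)=63.7082
t_5: node(5,0) S=40.8980 payoff=56.7820 vs cont=56.0468 → 56.7820 [stop]  node(5,1) S=54.9580 payoff=42.7220 vs cont=41.9868 → 42.7220 [stop]  node(5,2) S=73.8516 payoff=23.8284 vs cont=23.1037 → 23.8284 [stop]  node(5,3) S=99.2405 payoff=0.0000 vs cont=6.1359 → 6.1359 [wait]  node(5,4) S=133.3576 payoff=0.0000 vs cont=0.0000 → 0.0000 [wait]  node(5,5) S=179.2037 payoff=0.0000 vs cont=0.0000 → 0.0000 [wait]  ⇒ S*(5)=73.8516
t_4: node(4,0) S=47.4096 payoff=50.2704 vs cont=49.5352 → 50.2704 [stop]  node(4,1) S=63.7082 payoff=33.9718 vs cont=33.2366 → 33.9718 [stop]  node(4,2) S=85.6100 payoff=12.0700 vs cont=15.0678 → 15.0678 [wait]  node(4,3) S=115.0412 payoff=0.0000 vs cont=3.1137 → 3.1137 [wait]  node(4,4) S=154.5904 payoff=0.0000 vs cont=0.0000 → 0.0000 [wait]  ⇒ S*(4)=63.7082
t_3: node(3,0) S=54.9580 payoff=42.7220 vs cont=41.9868 → 42.7220 [stop]  node(3,1) S=73.8516 payoff=23.8284 vs cont=24.5472 → 24.5472 [wait]  node(3,2) S=99.2405 payoff=0.0000 vs cont=9.1563 → 9.1563 [wait]  node(3,3) S=133.3576 payoff=0.0000 vs cont=1.5800 → 1.5800 [wait]  ⇒ S*(3)=54.9580
t_2: node(2,0) S=63.7082 payoff=33.9718 vs cont=33.5852 → 33.9718 [stop]  node(2,1) S=85.6100 payoff=12.0700 vs cont=16.8975 → 16.8975 [wait]  node(2,2) S=115.0412 payoff=0.0000 vs cont=5.4127 → 5.4127 [wait]  ⇒ S*(2)=63.7082
t_1: node(1,0) S=73.8516 payoff=23.8284 vs cont=25.4346 → 25.4346 [wait]  node(1,1) S=99.2405 payoff=0.0000 vs cont=11.1999 → 11.1999 [wait]  ⇒ S*(1)=-
t_0: node(0,0) S=85.6100 payoff=12.0700 vs cont=18.3390 → 18.3390 [wait]  ⇒ S*(0)=-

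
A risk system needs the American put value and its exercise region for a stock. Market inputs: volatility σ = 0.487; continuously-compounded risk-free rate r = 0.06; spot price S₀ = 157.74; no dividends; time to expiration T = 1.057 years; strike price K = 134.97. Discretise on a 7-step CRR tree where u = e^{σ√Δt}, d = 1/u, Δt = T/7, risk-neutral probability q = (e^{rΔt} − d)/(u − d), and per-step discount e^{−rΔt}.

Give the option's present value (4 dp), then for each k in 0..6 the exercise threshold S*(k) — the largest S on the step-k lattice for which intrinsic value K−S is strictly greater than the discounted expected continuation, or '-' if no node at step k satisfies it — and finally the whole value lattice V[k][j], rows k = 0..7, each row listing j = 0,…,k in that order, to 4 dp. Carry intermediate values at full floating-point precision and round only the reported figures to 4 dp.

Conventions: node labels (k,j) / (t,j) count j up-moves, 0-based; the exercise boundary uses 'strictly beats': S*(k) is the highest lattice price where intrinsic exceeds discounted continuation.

price = 15.6552
boundary = - - - - 73.9937 89.4091 108.0360
tree:
15.6552
23.1858 7.6886
33.3228 12.5019 2.5522
46.1398 19.8909 4.6302 0.3200
60.9763 30.7361 8.3670 0.6172 0.0000
73.7338 45.5609 15.0510 1.1903 0.0000 0.0000
84.2918 60.9763 26.9340 2.2954 0.0000 0.0000 0.0000
93.0294 73.7338 45.5609 4.4265 0.0000 0.0000 0.0000 0.0000

params: Δt=0.15100 u=1.20833 d=0.82759 q=0.47673 e^(-rΔt)=0.99098
t_7 payoffs: 93.0294 73.7338 45.5609 4.4265 0.0000 0.0000 0.0000 0.0000
t_6: node(6,0) S=50.6782 payoff=84.2918 vs cont=83.0745 → 84.2918 [stop]  node(6,1) S=73.9937 payoff=60.9763 vs cont=59.7590 → 60.9763 [stop]  node(6,2) S=108.0360 payoff=26.9340 vs cont=25.7167 → 26.9340 [stop]  node(6,3) S=157.7400 payoff=0.0000 vs cont=2.2954 → 2.2954 [wait]  node(6,4) S=230.3113 payoff=0.0000 vs cont=0.0000 → 0.0000 [wait]  node(6,5) S=336.2705 payoff=0.0000 vs cont=0.0000 → 0.0000 [wait]  node(6,6) S=490.9783 payoff=0.0000 vs cont=0.0000 → 0.0000 [wait]  ⇒ S*(6)=108.0360
t_5: node(5,0) S=61.2362 payoff=73.7338 vs cont=72.5165 → 73.7338 [stop]  node(5,1) S=89.4091 payoff=45.5609 vs cont=44.3436 → 45.5609 [stop]  node(5,2) S=130.5435 payoff=4.4265 vs cont=15.0510 → 15.0510 [wait]  node(5,3) S=190.6025 payoff=0.0000 vs cont=1.1903 → 1.1903 [wait]  node(5,4) S=278.2929 payoff=0.0000 vs cont=0.0000 → 0.0000 [wait]  node(5,5) S=406.3269 payoff=0.0000 vs cont=0.0000 → 0.0000 [wait]  ⇒ S*(5)=89.4091
t_4: node(4,0) S=73.9937 payoff=60.9763 vs cont=59.7590 → 60.9763 [stop]  node(4,1) S=108.0360 payoff=26.9340 vs cont=30.7361 → 30.7361 [wait]  node(4,2) S=157.7400 payoff=0.0000 vs cont=8.3670 → 8.3670 [wait]  node(4,3) S=230.3113 payoff=0.0000 vs cont=0.6172 → 0.6172 [wait]  node(4,4) S=336.2705 payoff=0.0000 vs cont=0.0000 → 0.0000 [wait]  ⇒ S*(4)=73.9937
t_3: node(3,0) S=89.4091 payoff=45.5609 vs cont=46.1398 → 46.1398 [wait]  node(3,1) S=130.5435 payoff=4.4265 vs cont=19.8909 → 19.8909 [wait]  node(3,2) S=190.6025 payoff=0.0000 vs cont=4.6302 → 4.6302 [wait]  node(3,3) S=278.2929 payoff=0.0000 vs cont=0.3200 → 0.3200 [wait]  ⇒ S*(3)=-
t_2: node(2,0) S=108.0360 payoff=26.9340 vs cont=33.3228 → 33.3228 [wait]  node(2,1) S=157.7400 payoff=0.0000 vs cont=12.5019 → 12.5019 [wait]  node(2,2) S=230.3113 payoff=0.0000 vs cont=2.5522 → 2.5522 [wait]  ⇒ S*(2)=-
t_1: node(1,0) S=130.5435 payoff=4.4265 vs cont=23.1858 → 23.1858 [wait]  node(1,1) S=190.6025 payoff=0.0000 vs cont=7.6886 → 7.6886 [wait]  ⇒ S*(1)=-
t_0: node(0,0) S=157.7400 payoff=0.0000 vs cont=15.6552 → 15.6552 [wait]  ⇒ S*(0)=-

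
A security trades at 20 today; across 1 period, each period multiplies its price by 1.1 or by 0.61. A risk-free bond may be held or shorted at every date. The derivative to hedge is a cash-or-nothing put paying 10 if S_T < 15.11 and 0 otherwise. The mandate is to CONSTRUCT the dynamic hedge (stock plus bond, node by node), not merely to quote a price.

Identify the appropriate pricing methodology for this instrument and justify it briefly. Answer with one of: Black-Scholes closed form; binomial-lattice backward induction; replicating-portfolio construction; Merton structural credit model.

framework: replicating-portfolio construction

Key observation: the task asks for the hedge itself — share and bond holdings at every node of the 1-period tree on spot 20 with factors 1.1/0.61 — which is exactly what the replicating-portfolio construction produces.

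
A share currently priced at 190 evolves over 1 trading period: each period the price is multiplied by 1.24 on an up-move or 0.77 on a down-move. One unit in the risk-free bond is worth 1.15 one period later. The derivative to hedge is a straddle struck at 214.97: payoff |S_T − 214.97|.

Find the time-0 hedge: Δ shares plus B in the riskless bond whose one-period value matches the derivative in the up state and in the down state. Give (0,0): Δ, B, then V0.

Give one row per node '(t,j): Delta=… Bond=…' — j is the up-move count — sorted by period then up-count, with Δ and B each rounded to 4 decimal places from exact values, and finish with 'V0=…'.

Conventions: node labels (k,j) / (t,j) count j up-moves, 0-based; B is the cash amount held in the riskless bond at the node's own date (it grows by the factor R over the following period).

(0,0): Delta=-0.5380 Bond=128.1512
V0=25.9384

The replicating-portfolio and risk-neutral prices coincide; use p* = (1.15−0.77)/(1.24−0.77) = 0.8085 for the latter.
Payoffs at expiry: V(1,0)=68.6700, V(1,1)=20.6300
(0,0): S=190.0000. Δ = (V_up−V_dn)/(S_up−S_dn) = (20.6300−68.6700)/(235.6000−146.3000) = -0.5380. V = [p*·20.6300 + (1−p*)·68.6700]/1.15 = 25.9384. B = V − Δ·S = 128.1512.
Verification: the root portfolio costs Δ(0,0)·S0 + B(0,0) = 25.9384, matching V0.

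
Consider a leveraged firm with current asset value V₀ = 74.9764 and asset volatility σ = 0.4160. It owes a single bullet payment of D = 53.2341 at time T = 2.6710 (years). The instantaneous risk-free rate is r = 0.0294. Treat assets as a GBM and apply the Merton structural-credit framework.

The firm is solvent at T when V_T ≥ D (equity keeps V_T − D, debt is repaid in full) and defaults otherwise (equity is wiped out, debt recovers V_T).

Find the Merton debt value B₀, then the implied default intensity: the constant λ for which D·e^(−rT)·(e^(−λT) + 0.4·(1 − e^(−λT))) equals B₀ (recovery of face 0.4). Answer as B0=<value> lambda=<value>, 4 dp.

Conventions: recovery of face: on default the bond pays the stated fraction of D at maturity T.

Apply the equity-as-call identities (strike 53.2341, horizon 2.6710 years):
d₁ = [ln(V₀/D) + (r + σ²/2)T] / (σ√T)
   = [ln(74.9764/53.2341) + (0.0294 + 0.5·0.4160²)·2.6710] / (0.4160·√2.6710)
   = [0.342474 + 0.309644] / 0.679877 = 0.959171
d₂ = d₁ − σ√T = 0.959171 − 0.679877 = 0.279294
N(d₁) = 0.831264,  N(d₂) = 0.609990,  e^(−rT) = 0.924477
E₀ = V₀·N(d₁) − D·e^(−rT)·N(d₂)
   = 74.9764·0.831264 − 53.2341·0.924477·0.609990 = 32.305281
B₀ = V₀ − E₀ = 74.9764 − 32.305281 = 42.671119
e^(−λT) = (B₀·e^(rT)/D − 0.4)/(1 − 0.4) = (42.6711·1.081693/53.2341 − 0.4)/0.6 = 0.77842930
λ = −ln(0.77842930)/2.6710 = 0.093777

B0=42.6711 lambda=0.0938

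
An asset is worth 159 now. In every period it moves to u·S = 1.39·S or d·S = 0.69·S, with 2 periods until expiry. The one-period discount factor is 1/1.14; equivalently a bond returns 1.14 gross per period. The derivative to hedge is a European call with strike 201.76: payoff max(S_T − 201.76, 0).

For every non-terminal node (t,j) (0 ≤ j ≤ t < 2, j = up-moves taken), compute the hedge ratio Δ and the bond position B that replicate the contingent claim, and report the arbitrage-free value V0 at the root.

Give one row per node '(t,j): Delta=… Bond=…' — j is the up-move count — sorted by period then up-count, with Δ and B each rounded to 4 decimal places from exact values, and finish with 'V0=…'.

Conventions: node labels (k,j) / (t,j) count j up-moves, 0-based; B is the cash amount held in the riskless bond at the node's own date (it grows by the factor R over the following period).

No-arbitrage ⇒ martingale measure with p* = (R−d)/(u−d) = 0.6429.
Terminal payoffs: V(2,0)=0.0000, V(2,1)=0.0000, V(2,2)=105.4439
Node (1,0) S=109.7100: V=(p*·0.0000+(1−p*)·0.0000)/1.14=0.0000; Δ=(0.0000−0.0000)/(152.4969−75.6999)=0.0000; B=V−Δ·S=0.0000
Node (1,1) S=221.0100: V=(p*·105.4439+(1−p*)·0.0000)/1.14=59.4608; Δ=(105.4439−0.0000)/(307.2039−152.4969)=0.6816; B=V−Δ·S=-91.1733
Node (0,0) S=159.0000: V=(p*·59.4608+(1−p*)·0.0000)/1.14=33.5306; Δ=(59.4608−0.0000)/(221.0100−109.7100)=0.5342; B=V−Δ·S=-51.4135
Sanity check at the root: Δ(0,0)·S0 + B(0,0) reproduces V0 = 33.5306.

(0,0): Delta=0.5342 Bond=-51.4135
(1,0): Delta=0.0000 Bond=0.0000
(1,1): Delta=0.6816 Bond=-91.1733
V0=33.5306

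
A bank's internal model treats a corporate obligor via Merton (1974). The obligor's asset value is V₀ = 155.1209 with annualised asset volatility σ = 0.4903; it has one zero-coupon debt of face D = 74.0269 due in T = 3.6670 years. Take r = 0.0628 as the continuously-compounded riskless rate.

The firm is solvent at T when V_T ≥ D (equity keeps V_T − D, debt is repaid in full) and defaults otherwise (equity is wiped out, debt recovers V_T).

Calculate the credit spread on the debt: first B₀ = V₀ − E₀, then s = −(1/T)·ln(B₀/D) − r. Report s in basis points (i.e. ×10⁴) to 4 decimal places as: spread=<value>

Equity is a call on the firm's assets struck at D = 74.0269:
d₁ = [ln(V₀/D) + (r + σ²/2)T] / (σ√T)
   = [ln(155.1209/74.0269) + (0.0628 + 0.5·0.4903²)·3.6670] / (0.4903·√3.6670)
   = [0.739776 + 0.671050] / 0.938896 = 1.502644
d₂ = d₁ − σ√T = 1.502644 − 0.938896 = 0.563749
N(d₁) = 0.933535,  N(d₂) = 0.713537,  e^(−rT) = 0.794305
E₀ = V₀·N(d₁) − D·e^(−rT)·N(d₂)
   = 155.1209·0.933535 − 74.0269·0.794305·0.713537 = 102.854768
B₀ = V₀ − E₀ = 155.1209 − 102.854768 = 52.266132
spread = −(1/T)·ln(B₀/D) − r = −(1/3.6670)·ln(52.266132/74.0269) − 0.0628 = 0.03212227
in basis points: 0.03212227 × 10⁴ = 321.2227 bp

spread=321.2227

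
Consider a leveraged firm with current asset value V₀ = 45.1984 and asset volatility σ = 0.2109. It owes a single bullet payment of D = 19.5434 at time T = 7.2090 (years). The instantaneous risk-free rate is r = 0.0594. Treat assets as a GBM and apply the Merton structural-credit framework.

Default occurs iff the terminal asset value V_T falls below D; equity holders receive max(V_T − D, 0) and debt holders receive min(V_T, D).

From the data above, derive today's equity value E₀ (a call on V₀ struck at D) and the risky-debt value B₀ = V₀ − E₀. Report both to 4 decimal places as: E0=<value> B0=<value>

E0=32.5204 B0=12.6780

Apply the equity-as-call identities (strike 19.5434, horizon 7.2090 years):
d₁ = [ln(V₀/D) + (r + σ²/2)T] / (σ√T)
   = [ln(45.1984/19.5434) + (0.0594 + 0.5·0.2109²)·7.2090] / (0.2109·√7.2090)
   = [0.838424 + 0.588538] / 0.566258 = 2.519988
d₂ = d₁ − σ√T = 2.519988 − 0.566258 = 1.953730
N(d₁) = 0.994132,  N(d₂) = 0.974633,  e^(−rT) = 0.651672
E₀ = V₀·N(d₁) − D·e^(−rT)·N(d₂)
   = 45.1984·0.994132 − 19.5434·0.651672·0.974633 = 32.520366
B₀ = V₀ − E₀ = 45.1984 − 32.520366 = 12.678034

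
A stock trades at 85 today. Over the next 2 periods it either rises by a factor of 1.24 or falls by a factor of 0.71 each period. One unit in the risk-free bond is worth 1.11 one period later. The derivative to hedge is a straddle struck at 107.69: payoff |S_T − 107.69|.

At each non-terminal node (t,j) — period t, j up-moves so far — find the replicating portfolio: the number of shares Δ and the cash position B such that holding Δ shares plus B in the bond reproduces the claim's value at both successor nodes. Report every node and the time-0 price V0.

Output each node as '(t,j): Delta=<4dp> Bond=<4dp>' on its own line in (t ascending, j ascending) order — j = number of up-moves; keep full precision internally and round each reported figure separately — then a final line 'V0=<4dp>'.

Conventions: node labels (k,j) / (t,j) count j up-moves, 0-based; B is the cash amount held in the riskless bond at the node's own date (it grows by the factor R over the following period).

(0,0): Delta=-0.3056 Bond=49.6471
(1,0): Delta=-1.0000 Bond=97.0180
(1,1): Delta=-0.1763 Bond=41.4876
V0=23.6749

The replicating-portfolio and risk-neutral prices coincide; use p* = (1.11−0.71)/(1.24−0.71) = 0.7547 for the latter.
At maturity the claim pays: V(2,0)=64.8415, V(2,1)=32.8560, V(2,2)=23.0060
  t=1,j=0: stock 60.3500 → up 74.8340 (V=32.8560), down 42.8485 (V=64.8415). Price 36.6680; hedge Δ=-1.0000, bond B=97.0180.
  t=1,j=1: stock 105.4000 → up 130.6960 (V=23.0060), down 74.8340 (V=32.8560). Price 22.9027; hedge Δ=-0.1763, bond B=41.4876.
  t=0,j=0: stock 85.0000 → up 105.4000 (V=22.9027), down 60.3500 (V=36.6680). Price 23.6749; hedge Δ=-0.3056, bond B=49.6471.
Sanity check at the root: Δ(0,0)·S0 + B(0,0) reproduces V0 = 23.6749.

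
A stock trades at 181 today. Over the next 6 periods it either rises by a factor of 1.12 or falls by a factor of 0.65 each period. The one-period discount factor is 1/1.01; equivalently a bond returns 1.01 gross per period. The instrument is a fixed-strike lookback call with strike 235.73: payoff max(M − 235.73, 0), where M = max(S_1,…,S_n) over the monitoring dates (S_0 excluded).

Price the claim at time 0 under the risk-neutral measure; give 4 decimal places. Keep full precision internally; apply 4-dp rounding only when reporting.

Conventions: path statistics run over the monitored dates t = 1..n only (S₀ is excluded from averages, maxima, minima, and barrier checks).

With p* = (R−d)/(u−d) = 0.7660, sum probability × payoff across the paths and divide by R^6.
Enumerate all 2^6 = 64 price paths (U = up ×1.12, D = down ×0.65); each path with k up-moves has probability p*^k·(1−p*)^(6−k).
DDDDDD: M=117.6500, payoff=0.0000, prob=0.000164
UDDDDD: M=202.7200, payoff=0.0000, prob=0.000538
DUDDDD: M=131.7680, payoff=0.0000, prob=0.000538
UUDDDD: M=227.0464, payoff=0.0000, prob=0.001760
DDUDDD: M=117.6500, payoff=0.0000, prob=0.000538
UDUDDD: M=202.7200, payoff=0.0000, prob=0.001760
DUUDDD: M=147.5802, payoff=0.0000, prob=0.001760
UUUDDD: M=254.2920, payoff=18.5620, prob=0.005761
DDDUDD: M=117.6500, payoff=0.0000, prob=0.000538
UDDUDD: M=202.7200, payoff=0.0000, prob=0.001760
DUDUDD: M=131.7680, payoff=0.0000, prob=0.001760
UUDUDD: M=227.0464, payoff=0.0000, prob=0.005761
DDUUDD: M=117.6500, payoff=0.0000, prob=0.001760
UDUUDD: M=202.7200, payoff=0.0000, prob=0.005761
DUUUDD: M=165.2898, payoff=0.0000, prob=0.005761
UUUUDD: M=284.8070, payoff=49.0770, prob=0.018854
DDDDUD: M=117.6500, payoff=0.0000, prob=0.000538
UDDDUD: M=202.7200, payoff=0.0000, prob=0.001760
DUDDUD: M=131.7680, payoff=0.0000, prob=0.001760
UUDDUD: M=227.0464, payoff=0.0000, prob=0.005761
DDUDUD: M=117.6500, payoff=0.0000, prob=0.001760
UDUDUD: M=202.7200, payoff=0.0000, prob=0.005761
DUUDUD: M=147.5802, payoff=0.0000, prob=0.005761
UUUDUD: M=254.2920, payoff=18.5620, prob=0.018854
DDDUUD: M=117.6500, payoff=0.0000, prob=0.001760
UDDUUD: M=202.7200, payoff=0.0000, prob=0.005761
DUDUUD: M=131.7680, payoff=0.0000, prob=0.005761
UUDUUD: M=227.0464, payoff=0.0000, prob=0.018854
DDUUUD: M=117.6500, payoff=0.0000, prob=0.005761
UDUUUD: M=202.7200, payoff=0.0000, prob=0.018854
DUUUUD: M=185.1246, payoff=0.0000, prob=0.018854
UUUUUD: M=318.9838, payoff=83.2538, prob=0.061705
DDDDDU: M=117.6500, payoff=0.0000, prob=0.000538
UDDDDU: M=202.7200, payoff=0.0000, prob=0.001760
DUDDDU: M=131.7680, payoff=0.0000, prob=0.001760
UUDDDU: M=227.0464, payoff=0.0000, prob=0.005761
DDUDDU: M=117.6500, payoff=0.0000, prob=0.001760
UDUDDU: M=202.7200, payoff=0.0000, prob=0.005761
DUUDDU: M=147.5802, payoff=0.0000, prob=0.005761
UUUDDU: M=254.2920, payoff=18.5620, prob=0.018854
DDDUDU: M=117.6500, payoff=0.0000, prob=0.001760
UDDUDU: M=202.7200, payoff=0.0000, prob=0.005761
DUDUDU: M=131.7680, payoff=0.0000, prob=0.005761
UUDUDU: M=227.0464, payoff=0.0000, prob=0.018854
DDUUDU: M=117.6500, payoff=0.0000, prob=0.005761
UDUUDU: M=202.7200, payoff=0.0000, prob=0.018854
DUUUDU: M=165.2898, payoff=0.0000, prob=0.018854
UUUUDU: M=284.8070, payoff=49.0770, prob=0.061705
DDDDUU: M=117.6500, payoff=0.0000, prob=0.001760
UDDDUU: M=202.7200, payoff=0.0000, prob=0.005761
DUDDUU: M=131.7680, payoff=0.0000, prob=0.005761
UUDDUU: M=227.0464, payoff=0.0000, prob=0.018854
DDUDUU: M=117.6500, payoff=0.0000, prob=0.005761
UDUDUU: M=202.7200, payoff=0.0000, prob=0.018854
DUUDUU: M=147.5802, payoff=0.0000, prob=0.018854
UUUDUU: M=254.2920, payoff=18.5620, prob=0.061705
DDDUUU: M=117.6500, payoff=0.0000, prob=0.005761
UDDUUU: M=202.7200, payoff=0.0000, prob=0.018854
DUDUUU: M=131.7680, payoff=0.0000, prob=0.018854
UUDUUU: M=227.0464, payoff=0.0000, prob=0.061705
DDUUUU: M=120.3310, payoff=0.0000, prob=0.018854
UDUUUU: M=207.3395, payoff=0.0000, prob=0.061705
DUUUUU: M=207.3395, payoff=0.0000, prob=0.061705
UUUUUU: M=357.2619, payoff=121.5319, prob=0.201943
Price = Σ prob·payoff / R^6 = 35.585442 / 1.061520 = 33.5231

price = 33.5231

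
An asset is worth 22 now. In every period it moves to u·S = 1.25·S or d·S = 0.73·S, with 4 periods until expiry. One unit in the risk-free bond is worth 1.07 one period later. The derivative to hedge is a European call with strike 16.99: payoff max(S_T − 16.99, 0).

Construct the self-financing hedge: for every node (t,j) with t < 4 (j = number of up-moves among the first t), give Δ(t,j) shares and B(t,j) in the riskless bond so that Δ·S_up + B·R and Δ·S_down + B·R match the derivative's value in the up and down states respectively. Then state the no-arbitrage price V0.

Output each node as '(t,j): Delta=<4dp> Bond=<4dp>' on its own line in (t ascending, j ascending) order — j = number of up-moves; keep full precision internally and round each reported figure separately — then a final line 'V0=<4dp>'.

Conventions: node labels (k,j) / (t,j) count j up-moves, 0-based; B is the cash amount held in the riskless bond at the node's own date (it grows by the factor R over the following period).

Risk-neutral probability p* = (R−d)/(u−d) = (1.07−0.73)/(1.25−0.73) = 0.6538.
Terminal payoffs: V(4,0)=0.0000, V(4,1)=0.0000, V(4,2)=1.3284, V(4,3)=14.3772, V(4,4)=36.7209
  t=3,j=0: stock 8.5584 → up 10.6980 (V=0.0000), down 6.2476 (V=0.0000). Price 0.0000; hedge Δ=0.0000, bond B=0.0000.
  t=3,j=1: stock 14.6547 → up 18.3184 (V=1.3284), down 10.6980 (V=0.0000). Price 0.8118; hedge Δ=0.1743, bond B=-1.7429.
  t=3,j=2: stock 25.0938 → up 31.3672 (V=14.3772), down 18.3184 (V=1.3284). Price 9.2152; hedge Δ=1.0000, bond B=-15.8785.
  t=3,j=3: stock 42.9688 → up 53.7109 (V=36.7209), down 31.3672 (V=14.3772). Price 27.0902; hedge Δ=1.0000, bond B=-15.8785.
  t=2,j=0: stock 11.7238 → up 14.6547 (V=0.8118), down 8.5584 (V=0.0000). Price 0.4960; hedge Δ=0.1332, bond B=-1.0650.
  t=2,j=1: stock 20.0750 → up 25.0938 (V=9.2152), down 14.6547 (V=0.8118). Price 5.8938; hedge Δ=0.8050, bond B=-10.2667.
  t=2,j=2: stock 34.3750 → up 42.9688 (V=27.0902), down 25.0938 (V=9.2152). Price 19.5353; hedge Δ=1.0000, bond B=-14.8397.
  t=1,j=0: stock 16.0600 → up 20.0750 (V=5.8938), down 11.7238 (V=0.4960). Price 3.7620; hedge Δ=0.6463, bond B=-6.6183.
  t=1,j=1: stock 27.5000 → up 34.3750 (V=19.5353), down 20.0750 (V=5.8938). Price 13.8441; hedge Δ=0.9540, bond B=-12.3895.
  t=0,j=0: stock 22.0000 → up 27.5000 (V=13.8441), down 16.0600 (V=3.7620). Price 9.6768; hedge Δ=0.8813, bond B=-9.7119.
As a check, the time-0 holding Δ(0,0)·S0 + B(0,0) comes to 9.6768 — exactly V0.

(0,0): Delta=0.8813 Bond=-9.7119
(1,0): Delta=0.6463 Bond=-6.6183
(1,1): Delta=0.9540 Bond=-12.3895
(2,0): Delta=0.1332 Bond=-1.0650
(2,1): Delta=0.8050 Bond=-10.2667
(2,2): Delta=1.0000 Bond=-14.8397
(3,0): Delta=0.0000 Bond=0.0000
(3,1): Delta=0.1743 Bond=-1.7429
(3,2): Delta=1.0000 Bond=-15.8785
(3,3): Delta=1.0000 Bond=-15.8785
V0=9.6768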